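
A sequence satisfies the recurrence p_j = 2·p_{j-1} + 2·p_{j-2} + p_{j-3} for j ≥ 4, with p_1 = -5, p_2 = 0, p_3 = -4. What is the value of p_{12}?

p_4 = -13, p_5 = -34, p_6 = -98, p_7 = -277, p_8 = -784, p_9 = -2220, p_{10} = -6285, p_{11} = -17794, p_{12} = -50378.

-50378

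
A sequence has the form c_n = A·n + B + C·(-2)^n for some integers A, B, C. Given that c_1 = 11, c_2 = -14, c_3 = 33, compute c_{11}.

8185

Write the equations: A + B - 2C = 11; 2A + B + 4C = -14; 3A + B - 8C = 33.
Subtracting the first from the second: A + 6C = -25.
Subtracting the second from the third: A - 12C = 47.
Solving: C = -4, A = -1, then B = 4.
Hence c_{11} = -1·11 + 4 + (-4)·(-2048) = 8185.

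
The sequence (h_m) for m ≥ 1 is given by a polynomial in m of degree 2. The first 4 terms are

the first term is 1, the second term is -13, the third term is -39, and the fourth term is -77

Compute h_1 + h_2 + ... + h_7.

1st diffs: -14, -26, -38.
2nd diffs: -12, -12 (constant).
So h_m = -6m^2 + 4m + 3.
Continuing: -127, -189, -263.
Summing m = 1..7 (7 terms) gives -707.

-707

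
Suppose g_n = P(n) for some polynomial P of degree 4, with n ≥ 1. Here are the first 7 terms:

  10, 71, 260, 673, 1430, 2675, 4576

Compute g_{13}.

1st diffs: 61, 189, 413, 757, 1245, 1901.
2nd diffs: 128, 224, 344, 488, 656.
3rd diffs: 96, 120, 144, 168.
4th diffs: 24, 24, 24 (constant).
So g_n = n^4 + 6n^3 + 3n^2 - 5n + 5.
Evaluating at n = 13 gives g_{13} = 42190.

42190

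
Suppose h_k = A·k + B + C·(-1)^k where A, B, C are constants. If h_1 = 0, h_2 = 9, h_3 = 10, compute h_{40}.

Plug in k = 1, 2, 3: A + B - C = 0; 2A + B + C = 9; 3A + B - C = 10.
Subtracting the first from the second: A + 2C = 9.
Subtracting the second from the third: A - 2C = 1.
Solving: C = 2, A = 5, then B = -3.
So h_k = 5·k + (-3) + 2·(-1)^k; at k=40 this is 199.

199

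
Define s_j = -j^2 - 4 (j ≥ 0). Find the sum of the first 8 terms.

-172

Over j = 0..7: Σj = 28, Σj² = 140.
Total = (-1)·140 + (-4)·8 = -172.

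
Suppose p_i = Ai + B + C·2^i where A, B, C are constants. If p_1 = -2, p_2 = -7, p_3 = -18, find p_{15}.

-98286

Write the equations: A + B + 2C = -2; 2A + B + 4C = -7; 3A + B + 8C = -18.
Subtracting the first from the second: A + 2C = -5.
Subtracting the second from the third: A + 4C = -11.
Solving: C = -3, A = 1, then B = 3.
Hence p_{15} = 1·15 + 3 + (-3)·32768 = -98286.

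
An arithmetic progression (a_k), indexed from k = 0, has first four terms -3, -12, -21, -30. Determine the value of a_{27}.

-246

Common difference d = -9.
a_k = -3 + (k - 0)·(-9).
a_{27} = -3 + 27·(-9) = -246.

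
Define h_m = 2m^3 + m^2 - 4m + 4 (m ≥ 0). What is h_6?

h_6 = 2·6^3 + 1·6^2 - 4·6 + 4 = 448.

448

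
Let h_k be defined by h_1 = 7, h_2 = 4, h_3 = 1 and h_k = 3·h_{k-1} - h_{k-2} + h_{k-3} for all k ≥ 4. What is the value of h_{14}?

Applying the relation repeatedly:
h_4 = 6;  h_5 = 21;  h_6 = 58;  …;  h_{11} = 9349;  h_{12} = 25890;  h_{13} = 71697;  h_{14} = 198550.

198550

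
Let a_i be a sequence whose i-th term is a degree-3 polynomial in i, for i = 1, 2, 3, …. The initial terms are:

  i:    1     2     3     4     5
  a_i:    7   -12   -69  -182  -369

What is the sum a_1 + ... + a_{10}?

1st diffs: -19, -57, -113, -187.
2nd diffs: -38, -56, -74.
3rd diffs: -18, -18 (constant).
Newton forward-difference form: a_i = 7 + (-19)·C(i-1,1) + (-38)·C(i-1,2) + (-18)·C(i-1,3).
Continuing: …, -648, -1037, -1554, -2217, …, a_{10} = -3044.
Summing i = 1..10 (10 terms) gives -9125.

-9125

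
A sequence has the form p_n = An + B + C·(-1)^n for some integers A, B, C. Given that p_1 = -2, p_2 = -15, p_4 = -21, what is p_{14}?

Plug in n = 1, 2, 4: A + B - C = -2; 2A + B + C = -15; 4A + B + C = -21.
Subtracting the first from the second: A + 2C = -13.
Subtracting the second from the third: 2A = -6.
Solving: C = -5, A = -3, then B = -4.
Therefore p_{14} = -42 + (-4) + (-5)·1 = -51.

-51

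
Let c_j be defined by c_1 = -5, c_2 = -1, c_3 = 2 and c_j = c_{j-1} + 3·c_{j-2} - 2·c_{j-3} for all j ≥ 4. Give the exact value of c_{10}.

c_4 = 9;  c_5 = 17;  c_6 = 40;  c_7 = 73;  c_8 = 159;  c_9 = 298;  c_{10} = 629.

629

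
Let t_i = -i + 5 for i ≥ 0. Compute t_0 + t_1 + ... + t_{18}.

-76

Over i = 0..18: Σi = 171.
Total = (-1)·171 + (5)·19 = -76.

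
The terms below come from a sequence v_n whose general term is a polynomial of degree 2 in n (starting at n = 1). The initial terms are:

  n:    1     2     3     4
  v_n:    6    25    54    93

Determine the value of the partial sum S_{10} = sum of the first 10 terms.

1st diffs: 19, 29, 39.
2nd diffs: 10, 10 (constant).
So v_n = 5n^2 + 4n - 3.
Continuing: …, 142, 201, 270, 349, …, v_{10} = 537.
Summing n = 1..10 (10 terms) gives 2115.

2115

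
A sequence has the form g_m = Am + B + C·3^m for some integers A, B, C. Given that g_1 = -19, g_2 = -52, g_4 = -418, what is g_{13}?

The three given values yield: A + B + 3C = -19; 2A + B + 9C = -52; 4A + B + 81C = -418.
Subtracting the first from the second: A + 6C = -33.
Subtracting the second from the third: 2A + 72C = -366.
Solving: C = -5, A = -3, then B = -1.
So g_m = -3·m + (-1) + (-5)·3^m; at m=13 this is -7971655.

-7971655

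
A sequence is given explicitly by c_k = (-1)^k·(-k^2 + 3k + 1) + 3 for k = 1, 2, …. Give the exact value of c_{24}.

(-1)^24 = 1; -k^2 + 3k + 1 at k=24 is -503; so c_{24} = -500.

-500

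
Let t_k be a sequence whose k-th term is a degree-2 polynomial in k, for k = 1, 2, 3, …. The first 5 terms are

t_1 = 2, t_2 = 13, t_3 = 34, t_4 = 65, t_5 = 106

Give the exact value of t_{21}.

1st diffs: 11, 21, 31, 41.
2nd diffs: 10, 10, 10 (constant).
Newton forward-difference form: t_k = 2 + 11·C(k-1,1) + 10·C(k-1,2).
At k = 21: k-1 = 20, so t_{21} = 2 + 220 + 1900 = 2122.

2122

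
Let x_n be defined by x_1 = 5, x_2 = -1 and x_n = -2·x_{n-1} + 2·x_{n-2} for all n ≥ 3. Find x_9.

4176

Compute successive terms:
x_3 = 12, x_4 = -26, x_5 = 76, x_6 = -204, x_7 = 560, x_8 = -1528, x_9 = 4176.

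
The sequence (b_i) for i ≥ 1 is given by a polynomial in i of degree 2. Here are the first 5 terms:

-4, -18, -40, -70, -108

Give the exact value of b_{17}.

-1188

1st diffs: -14, -22, -30, -38.
2nd diffs: -8, -8, -8 (constant).
Newton forward-difference form: b_i = -4 + (-14)·C(i-1,1) + (-8)·C(i-1,2).
At i = 17: i-1 = 16, so b_{17} = -4 - 224 - 960 = -1188.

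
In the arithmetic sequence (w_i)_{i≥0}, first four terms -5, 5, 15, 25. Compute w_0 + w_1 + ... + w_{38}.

7215

Common difference d = 10.
w_i = -5 + (i - 0)·10.
w_{38} = 375; S = 39·(-5 + 375)/2 = 7215.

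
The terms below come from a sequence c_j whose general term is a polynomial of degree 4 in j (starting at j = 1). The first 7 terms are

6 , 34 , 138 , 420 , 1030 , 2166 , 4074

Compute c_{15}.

92490

1st diffs: 28, 104, 282, 610, 1136, 1908.
2nd diffs: 76, 178, 328, 526, 772.
3rd diffs: 102, 150, 198, 246.
4th diffs: 48, 48, 48 (constant).
Newton forward-difference form: c_j = 6 + 28·C(j-1,1) + 76·C(j-1,2) + 102·C(j-1,3) + 48·C(j-1,4).
At j = 15: j-1 = 14, so c_{15} = 6 + 392 + 6916 + 37128 + 48048 = 92490.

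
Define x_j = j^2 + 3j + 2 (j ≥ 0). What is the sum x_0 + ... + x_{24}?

5850

Over j = 0..24: Σj = 300, Σj² = 4900.
Total = (1)·4900 + (3)·300 + (2)·25 = 5850.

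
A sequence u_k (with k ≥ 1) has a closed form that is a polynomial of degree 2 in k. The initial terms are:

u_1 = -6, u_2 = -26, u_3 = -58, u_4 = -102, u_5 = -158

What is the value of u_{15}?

1st diffs: -20, -32, -44, -56.
2nd diffs: -12, -12, -12 (constant).
So u_k = -6k^2 - 2k + 2.
Evaluating at k = 15 gives u_{15} = -1378.

-1378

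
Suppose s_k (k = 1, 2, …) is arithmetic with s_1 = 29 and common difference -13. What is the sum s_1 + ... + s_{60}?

s_k = 29 + (k - 1)·(-13).
s_{60} = -738; S = 60·(29 + (-738))/2 = -21270.

-21270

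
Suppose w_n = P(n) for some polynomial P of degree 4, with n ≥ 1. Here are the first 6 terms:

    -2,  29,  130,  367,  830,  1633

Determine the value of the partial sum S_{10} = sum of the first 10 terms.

29683

1st diffs: 31, 101, 237, 463, 803.
2nd diffs: 70, 136, 226, 340.
3rd diffs: 66, 90, 114.
4th diffs: 24, 24 (constant).
Newton forward-difference form: w_n = -2 + 31·C(n-1,1) + 70·C(n-1,2) + 66·C(n-1,3) + 24·C(n-1,4).
Continuing: 2914, 4835, 7582, 11365.
Summing n = 1..10 (10 terms) gives 29683.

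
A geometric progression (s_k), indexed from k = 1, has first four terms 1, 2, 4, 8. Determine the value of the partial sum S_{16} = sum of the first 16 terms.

65535

Common ratio r = 2.
s_k = 1·2^(k-1).
S = 1·(2^16 - 1)/(2 - 1) = 1·(65536 - 1)/(1) = 65535.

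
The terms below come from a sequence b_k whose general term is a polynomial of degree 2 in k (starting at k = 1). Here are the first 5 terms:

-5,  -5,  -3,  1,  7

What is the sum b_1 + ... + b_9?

1st diffs: 0, 2, 4, 6.
2nd diffs: 2, 2, 2 (constant).
So b_k = k^2 - 3k - 3.
Continuing: 15, 25, 37, 51.
Summing k = 1..9 (9 terms) gives 123.

123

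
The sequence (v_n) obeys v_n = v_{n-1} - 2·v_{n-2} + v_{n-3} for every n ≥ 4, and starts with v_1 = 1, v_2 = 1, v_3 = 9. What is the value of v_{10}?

-59

Compute successive terms:
v_4 = 8; v_5 = -9; v_6 = -16; v_7 = 10; v_8 = 33; v_9 = -3; v_{10} = -59.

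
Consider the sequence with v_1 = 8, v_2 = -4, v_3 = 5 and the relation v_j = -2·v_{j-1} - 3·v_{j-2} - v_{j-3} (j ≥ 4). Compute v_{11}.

20

Applying the relation repeatedly:
v_4 = -6, v_5 = 1, v_6 = 11, v_7 = -19, v_8 = 4, v_9 = 38, v_{10} = -69, v_{11} = 20.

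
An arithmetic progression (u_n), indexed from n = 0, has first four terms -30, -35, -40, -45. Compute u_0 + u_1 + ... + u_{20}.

-1680

Common difference d = -5.
u_n = -30 + (n - 0)·(-5).
u_{20} = -130; S = 21·(-30 + (-130))/2 = -1680.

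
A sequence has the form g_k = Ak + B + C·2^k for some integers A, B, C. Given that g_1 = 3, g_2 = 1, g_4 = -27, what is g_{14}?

At k = 1, 2, 4: A + B + 2C = 3; 2A + B + 4C = 1; 4A + B + 16C = -27.
Subtracting the first from the second: A + 2C = -2.
Subtracting the second from the third: 2A + 12C = -28.
Solving: C = -3, A = 4, then B = 5.
Hence g_{14} = 4·14 + 5 + (-3)·16384 = -49091.

-49091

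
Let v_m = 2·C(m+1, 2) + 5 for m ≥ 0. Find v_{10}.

C(11, 2) = 55, so v_{10} = 115.

115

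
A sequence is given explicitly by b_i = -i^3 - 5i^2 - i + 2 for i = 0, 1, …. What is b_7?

b_7 = -1·7^3 - 5·7^2 - 1·7 + 2 = -593.

-593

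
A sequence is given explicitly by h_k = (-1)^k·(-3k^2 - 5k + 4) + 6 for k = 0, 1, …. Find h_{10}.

-340

(-1)^10 = 1; -3k^2 - 5k + 4 at k=10 is -346; so h_{10} = -340.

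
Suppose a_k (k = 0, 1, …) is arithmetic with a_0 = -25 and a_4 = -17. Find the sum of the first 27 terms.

27

Common difference d = (-17 - (-25)) / (4 - 0) = 2.
a_k = -25 + (k - 0)·2.
a_{26} = 27; S = 27·(-25 + 27)/2 = 27.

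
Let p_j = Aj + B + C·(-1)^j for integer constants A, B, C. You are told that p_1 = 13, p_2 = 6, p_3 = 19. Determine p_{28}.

At j = 1, 2, 3: A + B - C = 13; 2A + B + C = 6; 3A + B - C = 19.
Subtracting the first from the second: A + 2C = -7.
Subtracting the second from the third: A - 2C = 13.
Solving: C = -5, A = 3, then B = 5.
Hence p_{28} = 3·28 + 5 + (-5)·1 = 84.

84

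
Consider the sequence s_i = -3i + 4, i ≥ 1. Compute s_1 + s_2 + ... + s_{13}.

-221

Over i = 1..13: Σi = 91.
Total = (-3)·91 + (4)·13 = -221.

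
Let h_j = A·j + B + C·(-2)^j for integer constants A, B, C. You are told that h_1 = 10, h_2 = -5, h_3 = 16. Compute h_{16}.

Plug in j = 1, 2, 3: A + B - 2C = 10; 2A + B + 4C = -5; 3A + B - 8C = 16.
Subtracting the first from the second: A + 6C = -15.
Subtracting the second from the third: A - 12C = 21.
Solving: C = -2, A = -3, then B = 9.
Hence h_{16} = -3·16 + 9 + (-2)·65536 = -131111.

-131111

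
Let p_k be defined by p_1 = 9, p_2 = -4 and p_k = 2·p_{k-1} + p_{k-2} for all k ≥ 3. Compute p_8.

-46

Step forward from the initial values:
p_3 = 1  p_4 = -2  p_5 = -3  p_6 = -8  p_7 = -19  p_8 = -46.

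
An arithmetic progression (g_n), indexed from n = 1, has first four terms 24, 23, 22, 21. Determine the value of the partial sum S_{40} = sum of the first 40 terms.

180

Common difference d = -1.
g_n = 24 + (n - 1)·(-1).
g_{40} = -15; S = 40·(24 + (-15))/2 = 180.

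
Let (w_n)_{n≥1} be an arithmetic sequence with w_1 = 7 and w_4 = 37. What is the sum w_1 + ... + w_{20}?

2040

Common difference d = (37 - 7) / (4 - 1) = 10.
w_n = 7 + (n - 1)·10.
w_{20} = 197; S = 20·(7 + 197)/2 = 2040.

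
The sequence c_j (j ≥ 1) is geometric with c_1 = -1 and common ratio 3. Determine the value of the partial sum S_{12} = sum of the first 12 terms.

-265720

c_j = (-1)·3^(j-1).
S = (-1)·(3^12 - 1)/(3 - 1) = (-1)·(531441 - 1)/(2) = -265720.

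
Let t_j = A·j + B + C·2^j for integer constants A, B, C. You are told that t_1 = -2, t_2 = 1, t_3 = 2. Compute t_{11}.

The three given values yield: A + B + 2C = -2; 2A + B + 4C = 1; 3A + B + 8C = 2.
Subtracting the first from the second: A + 2C = 3.
Subtracting the second from the third: A + 4C = 1.
Solving: C = -1, A = 5, then B = -5.
So t_j = 5·j + (-5) + (-1)·2^j; at j=11 this is -1998.

-1998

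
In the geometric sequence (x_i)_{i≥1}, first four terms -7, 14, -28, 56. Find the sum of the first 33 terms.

Common ratio r = -2.
x_i = (-7)·(-2)^(i-1).
S = (-7)·((-2)^33 - 1)/(-2 - 1) = (-7)·(-8589934592 - 1)/(-3) = -20043180717.

-20043180717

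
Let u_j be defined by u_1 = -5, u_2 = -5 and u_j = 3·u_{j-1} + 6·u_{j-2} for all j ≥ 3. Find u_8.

Applying the relation repeatedly:
u_3 = -45, u_4 = -165, u_5 = -765, u_6 = -3285, u_7 = -14445, u_8 = -63045.

-63045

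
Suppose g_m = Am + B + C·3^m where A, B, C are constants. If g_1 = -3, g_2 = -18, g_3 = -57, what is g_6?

Write the equations: A + B + 3C = -3; 2A + B + 9C = -18; 3A + B + 27C = -57.
Subtracting the first from the second: A + 6C = -15.
Subtracting the second from the third: A + 18C = -39.
Solving: C = -2, A = -3, then B = 6.
So g_m = -3·m + 6 + (-2)·3^m; at m=6 this is -1470.

-1470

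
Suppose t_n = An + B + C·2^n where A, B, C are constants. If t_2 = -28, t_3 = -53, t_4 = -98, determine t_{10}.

-5168

The three given values yield: 2A + B + 4C = -28; 3A + B + 8C = -53; 4A + B + 16C = -98.
Subtracting the first from the second: A + 4C = -25.
Subtracting the second from the third: A + 8C = -45.
Solving: C = -5, A = -5, then B = 2.
So t_n = -5·n + 2 + (-5)·2^n; at n=10 this is -5168.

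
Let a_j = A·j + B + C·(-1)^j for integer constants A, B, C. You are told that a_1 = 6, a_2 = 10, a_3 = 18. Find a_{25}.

Plug in j = 1, 2, 3: A + B - C = 6; 2A + B + C = 10; 3A + B - C = 18.
Subtracting the first from the second: A + 2C = 4.
Subtracting the second from the third: A - 2C = 8.
Solving: C = -1, A = 6, then B = -1.
Therefore a_{25} = 150 + (-1) + (-1)·(-1) = 150.

150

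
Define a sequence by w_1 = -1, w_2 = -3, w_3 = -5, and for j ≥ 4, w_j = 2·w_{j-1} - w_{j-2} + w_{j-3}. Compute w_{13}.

-1281

Step forward from the initial values:
w_4 = -8, w_5 = -14, w_6 = -25, w_7 = -44, w_8 = -77, w_9 = -135, w_{10} = -237, w_{11} = -416, w_{12} = -730, w_{13} = -1281.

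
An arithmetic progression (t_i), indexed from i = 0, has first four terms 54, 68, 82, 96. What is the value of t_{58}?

Common difference d = 14.
t_i = 54 + (i - 0)·14.
t_{58} = 54 + 58·14 = 866.

866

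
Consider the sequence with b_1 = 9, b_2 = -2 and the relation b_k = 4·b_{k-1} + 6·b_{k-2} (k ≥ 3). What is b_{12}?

92815552

b_3 = 46;  b_4 = 172;  b_5 = 964;  b_6 = 4888;  b_7 = 25336;  b_8 = 130672;  b_9 = 674704;  b_{10} = 3482848;  b_{11} = 17979616;  b_{12} = 92815552.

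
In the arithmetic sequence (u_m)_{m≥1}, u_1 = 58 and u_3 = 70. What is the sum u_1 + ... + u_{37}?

6142

Common difference d = (70 - 58) / (3 - 1) = 6.
u_m = 58 + (m - 1)·6.
u_{37} = 274; S = 37·(58 + 274)/2 = 6142.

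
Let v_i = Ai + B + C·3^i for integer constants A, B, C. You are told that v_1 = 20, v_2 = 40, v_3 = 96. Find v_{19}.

Plug in i = 1, 2, 3: A + B + 3C = 20; 2A + B + 9C = 40; 3A + B + 27C = 96.
Subtracting the first from the second: A + 6C = 20.
Subtracting the second from the third: A + 18C = 56.
Solving: C = 3, A = 2, then B = 9.
So v_i = 2·i + 9 + 3·3^i; at i=19 this is 3486784448.

3486784448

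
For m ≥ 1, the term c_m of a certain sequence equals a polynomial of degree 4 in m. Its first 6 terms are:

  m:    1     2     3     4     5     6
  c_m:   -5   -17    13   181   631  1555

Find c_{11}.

23365

1st diffs: -12, 30, 168, 450, 924.
2nd diffs: 42, 138, 282, 474.
3rd diffs: 96, 144, 192.
4th diffs: 48, 48 (constant).
So c_m = 2m^4 - 4m^3 - 5m^2 + m + 1.
Evaluating at m = 11 gives c_{11} = 23365.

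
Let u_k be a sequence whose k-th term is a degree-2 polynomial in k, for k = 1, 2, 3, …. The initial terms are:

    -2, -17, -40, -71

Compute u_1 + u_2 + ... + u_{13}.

-3484

1st diffs: -15, -23, -31.
2nd diffs: -8, -8 (constant).
Newton forward-difference form: u_k = -2 + (-15)·C(k-1,1) + (-8)·C(k-1,2).
Continuing: …, -110, -157, -212, -275, …, u_{13} = -710.
Summing k = 1..13 (13 terms) gives -3484.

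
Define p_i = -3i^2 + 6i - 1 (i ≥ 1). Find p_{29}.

p_{29} = -3·29^2 + 6·29 - 1 = -2350.

-2350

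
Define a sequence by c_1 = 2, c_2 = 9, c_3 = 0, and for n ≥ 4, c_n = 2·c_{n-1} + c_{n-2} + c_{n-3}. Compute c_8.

480

Step forward from the initial values:
c_4 = 11; c_5 = 31; c_6 = 73; c_7 = 188; c_8 = 480.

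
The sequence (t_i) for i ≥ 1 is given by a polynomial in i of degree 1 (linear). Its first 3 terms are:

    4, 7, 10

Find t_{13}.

40

1st diffs: 3, 3 (constant).
So t_i = 3i + 1.
Evaluating at i = 13 gives t_{13} = 40.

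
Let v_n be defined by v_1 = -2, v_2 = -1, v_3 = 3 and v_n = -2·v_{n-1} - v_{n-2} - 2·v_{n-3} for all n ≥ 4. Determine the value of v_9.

Iterate the recurrence:
v_4 = -1  v_5 = 1  v_6 = -7  v_7 = 15  v_8 = -25  v_9 = 49.

49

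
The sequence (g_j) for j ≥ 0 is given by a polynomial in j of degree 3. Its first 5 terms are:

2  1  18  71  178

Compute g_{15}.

10067

1st diffs: -1, 17, 53, 107.
2nd diffs: 18, 36, 54.
3rd diffs: 18, 18 (constant).
Newton forward-difference form: g_j = 2 + (-1)·C(j,1) + 18·C(j,2) + 18·C(j,3).
At j = 15: j = 15, so g_{15} = 2 - 15 + 1890 + 8190 = 10067.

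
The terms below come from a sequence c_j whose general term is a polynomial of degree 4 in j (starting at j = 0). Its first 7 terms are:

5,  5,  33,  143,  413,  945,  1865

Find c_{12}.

1st diffs: 0, 28, 110, 270, 532, 920.
2nd diffs: 28, 82, 160, 262, 388.
3rd diffs: 54, 78, 102, 126.
4th diffs: 24, 24, 24 (constant).
Newton forward-difference form: c_j = 5 + 28·C(j,2) + 54·C(j,3) + 24·C(j,4).
At j = 12: j = 12, so c_{12} = 5 + 1848 + 11880 + 11880 = 25613.

25613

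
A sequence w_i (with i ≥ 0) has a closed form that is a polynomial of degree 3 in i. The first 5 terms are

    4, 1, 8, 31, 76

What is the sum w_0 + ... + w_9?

1st diffs: -3, 7, 23, 45.
2nd diffs: 10, 16, 22.
3rd diffs: 6, 6 (constant).
So w_i = i^3 + 2i^2 - 6i + 4.
Continuing: …, 149, 256, 403, 596, …, w_9 = 841.
Summing i = 0..9 (10 terms) gives 2365.

2365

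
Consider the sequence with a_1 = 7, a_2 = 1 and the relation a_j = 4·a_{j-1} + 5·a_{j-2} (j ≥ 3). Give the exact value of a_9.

520839

Iterate the recurrence:
a_3 = 39; a_4 = 161; a_5 = 839; a_6 = 4161; a_7 = 20839; a_8 = 104161; a_9 = 520839.
(Characteristic roots are 5 and -1.)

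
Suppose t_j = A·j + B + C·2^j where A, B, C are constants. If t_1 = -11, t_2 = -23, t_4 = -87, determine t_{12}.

At j = 1, 2, 4: A + B + 2C = -11; 2A + B + 4C = -23; 4A + B + 16C = -87.
Subtracting the first from the second: A + 2C = -12.
Subtracting the second from the third: 2A + 12C = -64.
Solving: C = -5, A = -2, then B = 1.
Therefore t_{12} = -24 + 1 + (-5)·4096 = -20503.

-20503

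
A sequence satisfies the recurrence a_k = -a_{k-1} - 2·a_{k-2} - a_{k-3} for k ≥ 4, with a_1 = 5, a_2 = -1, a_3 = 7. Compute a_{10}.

Compute successive terms:
a_4 = -10;  a_5 = -3;  a_6 = 16;  a_7 = 0;  a_8 = -29;  a_9 = 13;  a_{10} = 45.

45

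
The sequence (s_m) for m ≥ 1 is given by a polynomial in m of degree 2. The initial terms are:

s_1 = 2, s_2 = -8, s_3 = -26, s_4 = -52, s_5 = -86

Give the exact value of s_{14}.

1st diffs: -10, -18, -26, -34.
2nd diffs: -8, -8, -8 (constant).
So s_m = -4m^2 + 2m + 4.
Evaluating at m = 14 gives s_{14} = -752.

-752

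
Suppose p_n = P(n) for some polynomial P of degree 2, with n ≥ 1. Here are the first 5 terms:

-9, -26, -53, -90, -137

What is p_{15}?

1st diffs: -17, -27, -37, -47.
2nd diffs: -10, -10, -10 (constant).
Newton forward-difference form: p_n = -9 + (-17)·C(n-1,1) + (-10)·C(n-1,2).
At n = 15: n-1 = 14, so p_{15} = -9 - 238 - 910 = -1157.

-1157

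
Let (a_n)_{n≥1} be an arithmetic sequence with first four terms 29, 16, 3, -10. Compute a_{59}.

Common difference d = -13.
a_n = 29 + (n - 1)·(-13).
a_{59} = 29 + 58·(-13) = -725.

-725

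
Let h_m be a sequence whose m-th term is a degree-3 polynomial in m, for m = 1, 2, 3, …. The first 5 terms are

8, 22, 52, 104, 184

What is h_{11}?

1588

1st diffs: 14, 30, 52, 80.
2nd diffs: 16, 22, 28.
3rd diffs: 6, 6 (constant).
Newton forward-difference form: h_m = 8 + 14·C(m-1,1) + 16·C(m-1,2) + 6·C(m-1,3).
At m = 11: m-1 = 10, so h_{11} = 8 + 140 + 720 + 720 = 1588.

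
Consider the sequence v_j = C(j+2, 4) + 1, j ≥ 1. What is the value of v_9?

C(11, 4) = 330, so v_9 = 331.

331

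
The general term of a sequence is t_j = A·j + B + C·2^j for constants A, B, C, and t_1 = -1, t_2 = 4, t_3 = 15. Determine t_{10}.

3056

Write the equations: A + B + 2C = -1; 2A + B + 4C = 4; 3A + B + 8C = 15.
Subtracting the first from the second: A + 2C = 5.
Subtracting the second from the third: A + 4C = 11.
Solving: C = 3, A = -1, then B = -6.
Hence t_{10} = -1·10 + (-6) + 3·1024 = 3056.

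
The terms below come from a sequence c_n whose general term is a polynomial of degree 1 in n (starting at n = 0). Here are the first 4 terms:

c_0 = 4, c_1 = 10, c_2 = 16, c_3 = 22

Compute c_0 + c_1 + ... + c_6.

154

1st diffs: 6, 6, 6 (constant).
So c_n = 6n + 4.
Continuing: 28, 34, 40.
Summing n = 0..6 (7 terms) gives 154.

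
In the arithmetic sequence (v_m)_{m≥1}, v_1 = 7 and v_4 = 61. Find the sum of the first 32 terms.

9152

Common difference d = (61 - 7) / (4 - 1) = 18.
v_m = 7 + (m - 1)·18.
v_{32} = 565; S = 32·(7 + 565)/2 = 9152.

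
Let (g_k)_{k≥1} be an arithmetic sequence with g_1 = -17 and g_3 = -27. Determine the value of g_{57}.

Common difference d = (-27 - (-17)) / (3 - 1) = -5.
g_k = -17 + (k - 1)·(-5).
g_{57} = -17 + 56·(-5) = -297.

-297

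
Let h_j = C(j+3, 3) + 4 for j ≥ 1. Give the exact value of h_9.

224

C(12, 3) = 220, so h_9 = 224.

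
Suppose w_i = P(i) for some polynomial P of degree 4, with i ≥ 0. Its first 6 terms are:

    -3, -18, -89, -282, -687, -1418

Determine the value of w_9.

-10722

1st diffs: -15, -71, -193, -405, -731.
2nd diffs: -56, -122, -212, -326.
3rd diffs: -66, -90, -114.
4th diffs: -24, -24 (constant).
Newton forward-difference form: w_i = -3 + (-15)·C(i,1) + (-56)·C(i,2) + (-66)·C(i,3) + (-24)·C(i,4).
At i = 9: i = 9, so w_9 = -3 - 135 - 2016 - 5544 - 3024 = -10722.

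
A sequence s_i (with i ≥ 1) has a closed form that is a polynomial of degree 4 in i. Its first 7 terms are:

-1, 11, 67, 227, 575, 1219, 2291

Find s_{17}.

82751

1st diffs: 12, 56, 160, 348, 644, 1072.
2nd diffs: 44, 104, 188, 296, 428.
3rd diffs: 60, 84, 108, 132.
4th diffs: 24, 24, 24 (constant).
Newton forward-difference form: s_i = -1 + 12·C(i-1,1) + 44·C(i-1,2) + 60·C(i-1,3) + 24·C(i-1,4).
At i = 17: i-1 = 16, so s_{17} = -1 + 192 + 5280 + 33600 + 43680 = 82751.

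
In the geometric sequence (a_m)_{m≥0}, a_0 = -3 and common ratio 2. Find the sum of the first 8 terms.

-765

a_m = (-3)·2^(m-0).
S = (-3)·(2^8 - 1)/(2 - 1) = (-3)·(256 - 1)/(1) = -765.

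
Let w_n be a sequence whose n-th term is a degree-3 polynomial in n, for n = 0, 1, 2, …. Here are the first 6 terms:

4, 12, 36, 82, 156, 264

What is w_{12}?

1st diffs: 8, 24, 46, 74, 108.
2nd diffs: 16, 22, 28, 34.
3rd diffs: 6, 6, 6 (constant).
Newton forward-difference form: w_n = 4 + 8·C(n,1) + 16·C(n,2) + 6·C(n,3).
At n = 12: n = 12, so w_{12} = 4 + 96 + 1056 + 1320 = 2476.

2476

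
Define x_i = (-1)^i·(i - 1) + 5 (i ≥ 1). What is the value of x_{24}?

(-1)^24 = 1; i - 1 at i=24 is 23; so x_{24} = 28.

28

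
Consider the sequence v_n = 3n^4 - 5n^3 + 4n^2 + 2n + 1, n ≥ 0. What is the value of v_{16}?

177185

v_{16} = 3·16^4 - 5·16^3 + 4·16^2 + 2·16 + 1 = 177185.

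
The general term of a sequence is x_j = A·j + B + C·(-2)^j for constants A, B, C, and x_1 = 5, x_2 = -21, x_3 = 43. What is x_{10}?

At j = 1, 2, 3: A + B - 2C = 5; 2A + B + 4C = -21; 3A + B - 8C = 43.
Subtracting the first from the second: A + 6C = -26.
Subtracting the second from the third: A - 12C = 64.
Solving: C = -5, A = 4, then B = -9.
Therefore x_{10} = 40 + (-9) + (-5)·1024 = -5089.

-5089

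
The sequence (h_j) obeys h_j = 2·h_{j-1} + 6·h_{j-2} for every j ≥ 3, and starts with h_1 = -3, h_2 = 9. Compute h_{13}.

4231872

Iterate the recurrence:
h_3 = 0  h_4 = 54  h_5 = 108  …  h_{10} = 87696  h_{11} = 317952  h_{12} = 1162080  h_{13} = 4231872.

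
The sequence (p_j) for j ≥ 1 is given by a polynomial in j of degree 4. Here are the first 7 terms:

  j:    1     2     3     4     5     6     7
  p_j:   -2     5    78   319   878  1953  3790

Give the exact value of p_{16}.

1st diffs: 7, 73, 241, 559, 1075, 1837.
2nd diffs: 66, 168, 318, 516, 762.
3rd diffs: 102, 150, 198, 246.
4th diffs: 48, 48, 48 (constant).
Newton forward-difference form: p_j = -2 + 7·C(j-1,1) + 66·C(j-1,2) + 102·C(j-1,3) + 48·C(j-1,4).
At j = 16: j-1 = 15, so p_{16} = -2 + 105 + 6930 + 46410 + 65520 = 118963.

118963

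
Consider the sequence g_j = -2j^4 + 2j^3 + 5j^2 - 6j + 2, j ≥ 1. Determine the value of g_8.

g_8 = -2·8^4 + 2·8^3 + 5·8^2 - 6·8 + 2 = -6894.

-6894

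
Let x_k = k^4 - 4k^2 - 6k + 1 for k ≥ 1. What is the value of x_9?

6184

x_9 = 1·9^4 - 4·9^2 - 6·9 + 1 = 6184.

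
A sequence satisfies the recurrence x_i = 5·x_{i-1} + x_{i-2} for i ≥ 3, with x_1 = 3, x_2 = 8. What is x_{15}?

x_3 = 43  x_4 = 223  x_5 = 1158  …  x_{12} = 117866833  x_{13} = 612033243  x_{14} = 3178033048  x_{15} = 16502198483.

16502198483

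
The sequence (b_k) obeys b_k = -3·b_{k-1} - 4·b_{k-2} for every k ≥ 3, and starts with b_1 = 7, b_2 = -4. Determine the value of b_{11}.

128

Compute successive terms:
b_3 = -16; b_4 = 64; b_5 = -128; b_6 = 128; b_7 = 128; b_8 = -896; b_9 = 2176; b_{10} = -2944; b_{11} = 128.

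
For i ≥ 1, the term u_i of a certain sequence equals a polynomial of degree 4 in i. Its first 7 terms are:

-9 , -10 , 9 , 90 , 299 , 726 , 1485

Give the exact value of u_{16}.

53946

1st diffs: -1, 19, 81, 209, 427, 759.
2nd diffs: 20, 62, 128, 218, 332.
3rd diffs: 42, 66, 90, 114.
4th diffs: 24, 24, 24 (constant).
So u_i = i^4 - 3i^3 + 3i^2 - 4i - 6.
Evaluating at i = 16 gives u_{16} = 53946.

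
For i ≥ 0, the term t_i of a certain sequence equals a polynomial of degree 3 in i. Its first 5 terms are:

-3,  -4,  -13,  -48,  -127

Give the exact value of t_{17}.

-13348

1st diffs: -1, -9, -35, -79.
2nd diffs: -8, -26, -44.
3rd diffs: -18, -18 (constant).
Newton forward-difference form: t_i = -3 + (-1)·C(i,1) + (-8)·C(i,2) + (-18)·C(i,3).
At i = 17: i = 17, so t_{17} = -3 - 17 - 1088 - 12240 = -13348.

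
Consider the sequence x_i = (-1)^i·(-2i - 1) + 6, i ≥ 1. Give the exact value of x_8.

(-1)^8 = 1; -2i - 1 at i=8 is -17; so x_8 = -11.

-11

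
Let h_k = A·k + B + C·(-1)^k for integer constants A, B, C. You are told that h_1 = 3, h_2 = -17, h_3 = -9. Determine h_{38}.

At k = 1, 2, 3: A + B - C = 3; 2A + B + C = -17; 3A + B - C = -9.
Subtracting the first from the second: A + 2C = -20.
Subtracting the second from the third: A - 2C = 8.
Solving: C = -7, A = -6, then B = 2.
Hence h_{38} = -6·38 + 2 + (-7)·1 = -233.

-233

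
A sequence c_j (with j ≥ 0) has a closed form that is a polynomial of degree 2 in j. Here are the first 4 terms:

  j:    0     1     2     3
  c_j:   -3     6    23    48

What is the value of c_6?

1st diffs: 9, 17, 25.
2nd diffs: 8, 8 (constant).
Newton forward-difference form: c_j = -3 + 9·C(j,1) + 8·C(j,2).
At j = 6: j = 6, so c_6 = -3 + 54 + 120 = 171.

171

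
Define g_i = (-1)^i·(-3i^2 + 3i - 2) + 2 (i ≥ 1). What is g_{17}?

820

(-1)^17 = -1; -3i^2 + 3i - 2 at i=17 is -818; so g_{17} = 820.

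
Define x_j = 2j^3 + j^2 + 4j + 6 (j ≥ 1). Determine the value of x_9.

1581

x_9 = 2·9^3 + 1·9^2 + 4·9 + 6 = 1581.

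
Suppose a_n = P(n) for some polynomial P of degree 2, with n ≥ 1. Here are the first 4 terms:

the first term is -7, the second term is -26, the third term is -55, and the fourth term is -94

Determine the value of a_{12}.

1st diffs: -19, -29, -39.
2nd diffs: -10, -10 (constant).
Newton forward-difference form: a_n = -7 + (-19)·C(n-1,1) + (-10)·C(n-1,2).
At n = 12: n-1 = 11, so a_{12} = -7 - 209 - 550 = -766.

-766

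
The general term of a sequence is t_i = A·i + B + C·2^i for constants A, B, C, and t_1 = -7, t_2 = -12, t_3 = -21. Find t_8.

-522

At i = 1, 2, 3: A + B + 2C = -7; 2A + B + 4C = -12; 3A + B + 8C = -21.
Subtracting the first from the second: A + 2C = -5.
Subtracting the second from the third: A + 4C = -9.
Solving: C = -2, A = -1, then B = -2.
Hence t_8 = -1·8 + (-2) + (-2)·256 = -522.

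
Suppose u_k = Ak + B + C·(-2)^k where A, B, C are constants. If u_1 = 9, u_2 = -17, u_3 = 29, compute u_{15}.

Write the equations: A + B - 2C = 9; 2A + B + 4C = -17; 3A + B - 8C = 29.
Subtracting the first from the second: A + 6C = -26.
Subtracting the second from the third: A - 12C = 46.
Solving: C = -4, A = -2, then B = 3.
Hence u_{15} = -2·15 + 3 + (-4)·(-32768) = 131045.

131045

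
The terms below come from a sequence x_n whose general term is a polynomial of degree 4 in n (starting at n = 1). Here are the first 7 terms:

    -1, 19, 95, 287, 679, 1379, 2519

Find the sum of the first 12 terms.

62336

1st diffs: 20, 76, 192, 392, 700, 1140.
2nd diffs: 56, 116, 200, 308, 440.
3rd diffs: 60, 84, 108, 132.
4th diffs: 24, 24, 24 (constant).
So x_n = n^4 + 3n^2 - 4n - 1.
Continuing: …, 4255, 6767, 10259, 14959, …, x_{12} = 21119.
Summing n = 1..12 (12 terms) gives 62336.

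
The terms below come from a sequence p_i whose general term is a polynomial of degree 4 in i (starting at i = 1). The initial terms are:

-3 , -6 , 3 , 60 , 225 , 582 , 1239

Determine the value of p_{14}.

28350

1st diffs: -3, 9, 57, 165, 357, 657.
2nd diffs: 12, 48, 108, 192, 300.
3rd diffs: 36, 60, 84, 108.
4th diffs: 24, 24, 24 (constant).
So p_i = i^4 - 4i^3 + 5i^2 - 5i.
Evaluating at i = 14 gives p_{14} = 28350.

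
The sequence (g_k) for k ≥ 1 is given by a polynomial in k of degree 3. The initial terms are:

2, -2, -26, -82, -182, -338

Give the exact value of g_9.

1st diffs: -4, -24, -56, -100, -156.
2nd diffs: -20, -32, -44, -56.
3rd diffs: -12, -12, -12 (constant).
Newton forward-difference form: g_k = 2 + (-4)·C(k-1,1) + (-20)·C(k-1,2) + (-12)·C(k-1,3).
At k = 9: k-1 = 8, so g_9 = 2 - 32 - 560 - 672 = -1262.

-1262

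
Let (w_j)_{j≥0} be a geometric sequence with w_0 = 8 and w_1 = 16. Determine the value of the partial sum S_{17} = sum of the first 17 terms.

1048568

Common ratio r = 2.
w_j = 8·2^(j-0).
S = 8·(2^17 - 1)/(2 - 1) = 8·(131072 - 1)/(1) = 1048568.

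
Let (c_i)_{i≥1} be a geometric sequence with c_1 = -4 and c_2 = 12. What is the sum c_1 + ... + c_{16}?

43046720

Common ratio r = -3.
c_i = (-4)·(-3)^(i-1).
S = (-4)·((-3)^16 - 1)/(-3 - 1) = (-4)·(43046721 - 1)/(-4) = 43046720.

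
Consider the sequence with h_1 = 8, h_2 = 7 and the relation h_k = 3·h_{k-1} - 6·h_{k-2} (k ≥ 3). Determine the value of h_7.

Iterate the recurrence:
h_3 = -27;  h_4 = -123;  h_5 = -207;  h_6 = 117;  h_7 = 1593.

1593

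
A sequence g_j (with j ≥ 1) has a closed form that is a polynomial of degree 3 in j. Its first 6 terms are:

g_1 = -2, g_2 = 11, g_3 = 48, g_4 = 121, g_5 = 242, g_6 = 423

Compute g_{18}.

1st diffs: 13, 37, 73, 121, 181.
2nd diffs: 24, 36, 48, 60.
3rd diffs: 12, 12, 12 (constant).
Newton forward-difference form: g_j = -2 + 13·C(j-1,1) + 24·C(j-1,2) + 12·C(j-1,3).
At j = 18: j-1 = 17, so g_{18} = -2 + 221 + 3264 + 8160 = 11643.

11643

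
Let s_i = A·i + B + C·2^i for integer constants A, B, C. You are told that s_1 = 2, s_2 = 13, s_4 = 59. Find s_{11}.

Plug in i = 1, 2, 4: A + B + 2C = 2; 2A + B + 4C = 13; 4A + B + 16C = 59.
Subtracting the first from the second: A + 2C = 11.
Subtracting the second from the third: 2A + 12C = 46.
Solving: C = 3, A = 5, then B = -9.
Therefore s_{11} = 55 + (-9) + 3·2048 = 6190.

6190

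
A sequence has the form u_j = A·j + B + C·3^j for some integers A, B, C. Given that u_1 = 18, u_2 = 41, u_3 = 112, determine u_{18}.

1549681945

Write the equations: A + B + 3C = 18; 2A + B + 9C = 41; 3A + B + 27C = 112.
Subtracting the first from the second: A + 6C = 23.
Subtracting the second from the third: A + 18C = 71.
Solving: C = 4, A = -1, then B = 7.
Therefore u_{18} = -18 + 7 + 4·387420489 = 1549681945.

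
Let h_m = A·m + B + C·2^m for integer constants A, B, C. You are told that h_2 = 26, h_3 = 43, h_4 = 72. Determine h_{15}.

At m = 2, 3, 4: 2A + B + 4C = 26; 3A + B + 8C = 43; 4A + B + 16C = 72.
Subtracting the first from the second: A + 4C = 17.
Subtracting the second from the third: A + 8C = 29.
Solving: C = 3, A = 5, then B = 4.
So h_m = 5·m + 4 + 3·2^m; at m=15 this is 98383.

98383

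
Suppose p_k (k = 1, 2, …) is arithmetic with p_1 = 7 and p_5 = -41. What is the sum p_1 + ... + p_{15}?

Common difference d = (-41 - 7) / (5 - 1) = -12.
p_k = 7 + (k - 1)·(-12).
p_{15} = -161; S = 15·(7 + (-161))/2 = -1155.

-1155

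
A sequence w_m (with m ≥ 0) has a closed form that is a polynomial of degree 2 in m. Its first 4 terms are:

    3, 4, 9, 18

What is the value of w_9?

1st diffs: 1, 5, 9.
2nd diffs: 4, 4 (constant).
Newton forward-difference form: w_m = 3 + 1·C(m,1) + 4·C(m,2).
At m = 9: m = 9, so w_9 = 3 + 9 + 144 = 156.

156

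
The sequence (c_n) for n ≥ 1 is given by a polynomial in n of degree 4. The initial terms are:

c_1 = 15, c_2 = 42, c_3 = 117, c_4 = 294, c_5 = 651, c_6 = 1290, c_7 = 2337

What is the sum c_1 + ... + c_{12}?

58260

1st diffs: 27, 75, 177, 357, 639, 1047.
2nd diffs: 48, 102, 180, 282, 408.
3rd diffs: 54, 78, 102, 126.
4th diffs: 24, 24, 24 (constant).
Newton forward-difference form: c_n = 15 + 27·C(n-1,1) + 48·C(n-1,2) + 54·C(n-1,3) + 24·C(n-1,4).
Continuing: …, 3942, 6279, 9546, 13965, …, c_{12} = 19782.
Summing n = 1..12 (12 terms) gives 58260.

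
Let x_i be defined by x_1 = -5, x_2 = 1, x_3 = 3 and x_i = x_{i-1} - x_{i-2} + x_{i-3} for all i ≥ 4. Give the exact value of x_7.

x_4 = -3  x_5 = -5  x_6 = 1  x_7 = 3.

3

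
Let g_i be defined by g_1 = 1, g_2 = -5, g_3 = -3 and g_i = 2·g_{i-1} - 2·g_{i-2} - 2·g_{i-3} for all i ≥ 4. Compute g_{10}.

-496

Step forward from the initial values:
g_4 = 2; g_5 = 20; g_6 = 42; g_7 = 40; g_8 = -44; g_9 = -252; g_{10} = -496.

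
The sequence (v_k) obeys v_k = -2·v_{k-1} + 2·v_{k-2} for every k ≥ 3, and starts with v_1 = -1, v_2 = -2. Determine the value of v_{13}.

Iterate the recurrence:
v_3 = 2  v_4 = -8  v_5 = 20  …  v_{10} = -3104  v_{11} = 8480  v_{12} = -23168  v_{13} = 63296.

63296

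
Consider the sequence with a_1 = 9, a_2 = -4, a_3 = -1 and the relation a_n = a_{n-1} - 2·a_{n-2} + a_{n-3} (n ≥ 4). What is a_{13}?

189

Iterate the recurrence:
a_4 = 16  a_5 = 14  a_6 = -19  a_7 = -31  a_8 = 21  a_9 = 64  a_{10} = -9  a_{11} = -116  a_{12} = -34  a_{13} = 189.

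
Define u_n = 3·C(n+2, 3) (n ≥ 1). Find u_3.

C(5, 3) = 10, so u_3 = 30.

30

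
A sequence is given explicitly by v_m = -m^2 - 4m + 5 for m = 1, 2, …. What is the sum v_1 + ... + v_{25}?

-6700

Over m = 1..25: Σm = 325, Σm² = 5525.
Total = (-1)·5525 + (-4)·325 + (5)·25 = -6700.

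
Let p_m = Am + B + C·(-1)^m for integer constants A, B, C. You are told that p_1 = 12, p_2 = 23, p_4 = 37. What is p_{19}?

At m = 1, 2, 4: A + B - C = 12; 2A + B + C = 23; 4A + B + C = 37.
Subtracting the first from the second: A + 2C = 11.
Subtracting the second from the third: 2A = 14.
Solving: C = 2, A = 7, then B = 7.
Therefore p_{19} = 133 + 7 + 2·(-1) = 138.

138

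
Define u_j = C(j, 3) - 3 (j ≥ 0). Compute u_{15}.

C(15, 3) = 455, so u_{15} = 452.

452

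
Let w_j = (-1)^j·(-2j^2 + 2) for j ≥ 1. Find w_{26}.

(-1)^26 = 1; -2j^2 + 2 at j=26 is -1350; so w_{26} = -1350.

-1350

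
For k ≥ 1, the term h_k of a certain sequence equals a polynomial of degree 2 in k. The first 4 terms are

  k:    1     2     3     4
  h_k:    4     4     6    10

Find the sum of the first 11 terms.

374

1st diffs: 0, 2, 4.
2nd diffs: 2, 2 (constant).
Newton forward-difference form: h_k = 4 + 2·C(k-1,2).
Continuing: …, 16, 24, 34, 46, …, h_{11} = 94.
Summing k = 1..11 (11 terms) gives 374.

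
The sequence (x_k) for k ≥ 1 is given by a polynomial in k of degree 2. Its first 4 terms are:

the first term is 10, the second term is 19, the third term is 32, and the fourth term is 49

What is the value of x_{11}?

280

1st diffs: 9, 13, 17.
2nd diffs: 4, 4 (constant).
Newton forward-difference form: x_k = 10 + 9·C(k-1,1) + 4·C(k-1,2).
At k = 11: k-1 = 10, so x_{11} = 10 + 90 + 180 = 280.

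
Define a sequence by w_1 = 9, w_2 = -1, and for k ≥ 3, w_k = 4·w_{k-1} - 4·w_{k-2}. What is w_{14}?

-937984

Applying the relation repeatedly:
w_3 = -40  w_4 = -156  w_5 = -464  …  w_{11} = -88064  w_{12} = -195584  w_{13} = -430080  w_{14} = -937984.
(Characteristic roots are 2 and 2.)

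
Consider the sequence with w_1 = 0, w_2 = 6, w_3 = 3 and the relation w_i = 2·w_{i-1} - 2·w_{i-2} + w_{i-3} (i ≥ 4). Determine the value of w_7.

Compute successive terms:
w_4 = -6  w_5 = -12  w_6 = -9  w_7 = 0.

0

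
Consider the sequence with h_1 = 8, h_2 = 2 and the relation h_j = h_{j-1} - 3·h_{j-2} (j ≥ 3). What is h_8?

-358

h_3 = -22, h_4 = -28, h_5 = 38, h_6 = 122, h_7 = 8, h_8 = -358.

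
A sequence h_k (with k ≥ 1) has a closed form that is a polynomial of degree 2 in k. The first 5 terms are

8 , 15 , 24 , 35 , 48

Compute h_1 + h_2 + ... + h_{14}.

1st diffs: 7, 9, 11, 13.
2nd diffs: 2, 2, 2 (constant).
Newton forward-difference form: h_k = 8 + 7·C(k-1,1) + 2·C(k-1,2).
Continuing: …, 63, 80, 99, 120, …, h_{14} = 255.
Summing k = 1..14 (14 terms) gives 1477.

1477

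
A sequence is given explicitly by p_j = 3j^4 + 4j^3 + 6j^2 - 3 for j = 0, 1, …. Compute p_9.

23082

p_9 = 3·9^4 + 4·9^3 + 6·9^2 - 3 = 23082.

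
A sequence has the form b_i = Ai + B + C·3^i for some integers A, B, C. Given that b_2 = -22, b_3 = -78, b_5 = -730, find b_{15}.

-43046742

Write the equations: 2A + B + 9C = -22; 3A + B + 27C = -78; 5A + B + 243C = -730.
Subtracting the first from the second: A + 18C = -56.
Subtracting the second from the third: 2A + 216C = -652.
Solving: C = -3, A = -2, then B = 9.
So b_i = -2·i + 9 + (-3)·3^i; at i=15 this is -43046742.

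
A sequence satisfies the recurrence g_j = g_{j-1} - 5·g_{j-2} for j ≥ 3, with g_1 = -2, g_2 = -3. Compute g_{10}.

-1938

Step forward from the initial values:
g_3 = 7  g_4 = 22  g_5 = -13  g_6 = -123  g_7 = -58  g_8 = 557  g_9 = 847  g_{10} = -1938.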